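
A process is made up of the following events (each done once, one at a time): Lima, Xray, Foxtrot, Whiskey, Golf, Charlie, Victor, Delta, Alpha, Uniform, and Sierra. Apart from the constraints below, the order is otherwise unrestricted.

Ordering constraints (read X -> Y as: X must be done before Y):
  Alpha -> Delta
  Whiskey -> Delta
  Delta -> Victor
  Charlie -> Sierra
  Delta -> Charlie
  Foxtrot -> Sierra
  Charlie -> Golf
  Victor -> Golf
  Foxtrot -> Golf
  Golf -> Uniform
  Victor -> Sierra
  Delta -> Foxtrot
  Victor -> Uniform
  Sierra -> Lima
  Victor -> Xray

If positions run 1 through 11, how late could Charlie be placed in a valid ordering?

7

The events that are forced after Charlie, directly or by a chain of constraints, are Lima, Golf, Uniform, Sierra. That's 4 events.
With 4 mandatory successors out of 11 events total, the latest slot for Charlie is 11−4 = 7, and it's reachable by doing all non-successors before Charlie.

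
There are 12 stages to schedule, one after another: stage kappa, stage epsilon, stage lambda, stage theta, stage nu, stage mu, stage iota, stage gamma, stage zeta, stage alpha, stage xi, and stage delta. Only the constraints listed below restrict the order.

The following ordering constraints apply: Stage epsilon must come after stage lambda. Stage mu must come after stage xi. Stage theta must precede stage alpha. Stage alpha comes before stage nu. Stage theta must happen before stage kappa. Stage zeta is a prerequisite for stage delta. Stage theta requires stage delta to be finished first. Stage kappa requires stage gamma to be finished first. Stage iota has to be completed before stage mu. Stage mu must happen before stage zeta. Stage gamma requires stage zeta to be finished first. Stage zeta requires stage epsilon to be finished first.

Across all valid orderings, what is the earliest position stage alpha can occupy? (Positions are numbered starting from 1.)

The stages that are forced before stage alpha, directly or transitively, are stage epsilon, stage lambda, stage theta, stage mu, stage iota, stage zeta, stage xi, stage delta. That's 8 stages.
With 8 mandatory predecessors, the earliest stage alpha can sit is position 8+1 = 9, and placing just those 8 first achieves it.

9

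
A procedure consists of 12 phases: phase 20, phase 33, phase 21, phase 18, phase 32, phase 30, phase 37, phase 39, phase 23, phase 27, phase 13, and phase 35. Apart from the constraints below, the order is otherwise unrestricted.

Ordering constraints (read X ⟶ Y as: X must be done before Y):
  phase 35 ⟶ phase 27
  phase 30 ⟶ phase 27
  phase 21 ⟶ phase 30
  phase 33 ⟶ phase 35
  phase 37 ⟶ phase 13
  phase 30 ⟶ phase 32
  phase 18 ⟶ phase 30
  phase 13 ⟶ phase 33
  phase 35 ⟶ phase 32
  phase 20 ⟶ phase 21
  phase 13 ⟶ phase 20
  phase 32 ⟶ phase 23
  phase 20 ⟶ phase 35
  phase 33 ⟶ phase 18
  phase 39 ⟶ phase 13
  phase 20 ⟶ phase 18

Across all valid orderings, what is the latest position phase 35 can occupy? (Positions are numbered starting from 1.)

Following every chain forward from phase 35, the phases that must come later are phase 32, phase 23, phase 27 — 3 of them.
With 3 mandatory successors out of 12 phases total, the latest slot for phase 35 is 12−3 = 9, and it's reachable by doing all non-successors before phase 35.

9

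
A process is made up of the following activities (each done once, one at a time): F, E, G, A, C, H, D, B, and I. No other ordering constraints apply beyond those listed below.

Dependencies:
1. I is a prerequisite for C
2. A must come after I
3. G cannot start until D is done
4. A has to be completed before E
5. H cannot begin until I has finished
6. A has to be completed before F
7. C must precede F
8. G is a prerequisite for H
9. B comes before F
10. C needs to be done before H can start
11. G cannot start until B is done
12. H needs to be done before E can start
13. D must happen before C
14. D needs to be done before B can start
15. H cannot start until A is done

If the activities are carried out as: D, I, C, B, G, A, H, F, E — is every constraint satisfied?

Yes

Going through the constraints one by one, each required predecessor appears earlier in the sequence than its dependent — e.g. C (position 3) is before F (position 8), as required.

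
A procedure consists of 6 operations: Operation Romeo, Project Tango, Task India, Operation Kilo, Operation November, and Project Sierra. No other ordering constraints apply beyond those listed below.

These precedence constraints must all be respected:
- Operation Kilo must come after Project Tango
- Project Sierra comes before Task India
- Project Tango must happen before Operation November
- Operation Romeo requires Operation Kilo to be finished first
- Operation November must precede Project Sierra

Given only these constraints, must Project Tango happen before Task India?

Yes

Chaining the stated constraints: Project Tango → Operation November → Project Sierra → Task India.
So Project Tango must precede Task India in any valid ordering.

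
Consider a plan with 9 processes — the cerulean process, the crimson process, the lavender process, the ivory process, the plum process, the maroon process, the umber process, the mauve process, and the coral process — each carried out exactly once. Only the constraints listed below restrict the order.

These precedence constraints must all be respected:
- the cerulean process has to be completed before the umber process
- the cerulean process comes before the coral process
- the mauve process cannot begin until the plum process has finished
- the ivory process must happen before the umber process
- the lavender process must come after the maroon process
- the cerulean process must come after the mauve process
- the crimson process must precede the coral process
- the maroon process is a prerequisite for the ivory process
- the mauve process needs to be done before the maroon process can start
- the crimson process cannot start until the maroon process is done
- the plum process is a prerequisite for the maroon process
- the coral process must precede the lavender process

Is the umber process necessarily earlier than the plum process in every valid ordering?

In fact the dependencies run the other way: the plum process → the maroon process → the ivory process → the umber process.
So the umber process does not have to come before the plum process — it cannot.

No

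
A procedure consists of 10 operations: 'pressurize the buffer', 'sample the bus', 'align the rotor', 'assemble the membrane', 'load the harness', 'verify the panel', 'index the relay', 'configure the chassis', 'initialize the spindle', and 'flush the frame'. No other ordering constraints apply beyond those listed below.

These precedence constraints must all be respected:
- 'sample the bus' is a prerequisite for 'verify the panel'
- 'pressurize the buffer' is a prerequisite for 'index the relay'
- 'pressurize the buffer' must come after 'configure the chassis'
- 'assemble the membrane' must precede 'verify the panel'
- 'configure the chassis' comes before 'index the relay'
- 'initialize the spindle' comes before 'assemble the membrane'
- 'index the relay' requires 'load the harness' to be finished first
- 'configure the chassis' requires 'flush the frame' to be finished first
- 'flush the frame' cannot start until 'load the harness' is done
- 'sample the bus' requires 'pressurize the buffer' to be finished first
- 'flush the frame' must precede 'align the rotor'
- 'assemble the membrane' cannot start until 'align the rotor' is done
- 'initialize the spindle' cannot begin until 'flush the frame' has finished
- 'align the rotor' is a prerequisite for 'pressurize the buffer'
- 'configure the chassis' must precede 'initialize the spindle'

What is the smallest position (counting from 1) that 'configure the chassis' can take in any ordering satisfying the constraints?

3

The operations that are forced before 'configure the chassis', directly or transitively, are 'load the harness', 'flush the frame'. That's 2 operations.
With 2 mandatory predecessors, the earliest 'configure the chassis' can sit is position 2+1 = 3, and placing just those 2 first achieves it.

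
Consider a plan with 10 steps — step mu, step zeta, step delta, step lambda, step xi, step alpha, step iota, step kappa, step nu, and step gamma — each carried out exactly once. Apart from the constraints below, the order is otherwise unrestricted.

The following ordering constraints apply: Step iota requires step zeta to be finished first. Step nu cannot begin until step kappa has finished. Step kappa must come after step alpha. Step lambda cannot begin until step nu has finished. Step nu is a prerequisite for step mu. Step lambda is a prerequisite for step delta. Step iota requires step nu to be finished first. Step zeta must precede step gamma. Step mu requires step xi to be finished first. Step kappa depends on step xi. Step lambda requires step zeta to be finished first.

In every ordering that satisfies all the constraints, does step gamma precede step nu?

No

Step gamma and step nu are not related by any chain of constraints.
A valid ordering placing step nu before step gamma exists, so the answer is no.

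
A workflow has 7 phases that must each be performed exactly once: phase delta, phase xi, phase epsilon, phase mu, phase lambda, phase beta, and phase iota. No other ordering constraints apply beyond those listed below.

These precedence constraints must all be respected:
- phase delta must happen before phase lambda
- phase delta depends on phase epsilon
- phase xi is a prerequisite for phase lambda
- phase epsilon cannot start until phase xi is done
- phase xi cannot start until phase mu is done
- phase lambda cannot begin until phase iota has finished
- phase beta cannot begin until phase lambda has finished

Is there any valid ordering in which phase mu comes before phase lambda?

Every valid ordering already has phase mu before phase lambda (the constraints require it), so in particular at least one does.

Yes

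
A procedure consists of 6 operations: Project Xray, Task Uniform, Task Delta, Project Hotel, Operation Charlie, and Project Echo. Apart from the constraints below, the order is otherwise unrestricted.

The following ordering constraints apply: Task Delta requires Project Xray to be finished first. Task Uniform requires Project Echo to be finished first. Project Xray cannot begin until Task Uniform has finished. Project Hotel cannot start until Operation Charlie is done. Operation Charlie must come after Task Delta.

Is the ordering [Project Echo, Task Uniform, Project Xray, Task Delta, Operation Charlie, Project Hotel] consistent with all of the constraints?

Yes

Going through the constraints one by one, each required predecessor appears earlier in the sequence than its dependent — e.g. Task Delta (position 4) is before Operation Charlie (position 5), as required.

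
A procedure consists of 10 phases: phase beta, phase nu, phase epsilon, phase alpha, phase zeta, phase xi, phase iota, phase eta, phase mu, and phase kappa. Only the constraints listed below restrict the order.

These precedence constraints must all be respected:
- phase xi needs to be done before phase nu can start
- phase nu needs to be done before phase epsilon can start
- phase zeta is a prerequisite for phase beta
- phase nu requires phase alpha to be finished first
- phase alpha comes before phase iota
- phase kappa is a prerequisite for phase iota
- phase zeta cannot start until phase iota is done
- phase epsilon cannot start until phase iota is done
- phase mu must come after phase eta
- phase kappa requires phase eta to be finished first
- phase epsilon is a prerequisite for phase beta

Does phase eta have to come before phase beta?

Yes

Following the dependencies: phase eta → phase kappa → phase iota → phase epsilon → phase beta.
Hence phase eta necessarily comes before phase beta.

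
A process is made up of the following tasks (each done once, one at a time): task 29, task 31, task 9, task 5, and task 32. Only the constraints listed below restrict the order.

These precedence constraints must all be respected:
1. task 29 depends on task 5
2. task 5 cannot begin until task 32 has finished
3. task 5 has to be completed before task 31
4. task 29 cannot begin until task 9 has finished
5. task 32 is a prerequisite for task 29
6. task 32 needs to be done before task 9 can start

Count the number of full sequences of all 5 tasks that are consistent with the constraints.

5

Only task 32 has no prerequisites, so it must go first.
Systematically extending each partial ordering one task at a time and counting, there are 5 complete orderings.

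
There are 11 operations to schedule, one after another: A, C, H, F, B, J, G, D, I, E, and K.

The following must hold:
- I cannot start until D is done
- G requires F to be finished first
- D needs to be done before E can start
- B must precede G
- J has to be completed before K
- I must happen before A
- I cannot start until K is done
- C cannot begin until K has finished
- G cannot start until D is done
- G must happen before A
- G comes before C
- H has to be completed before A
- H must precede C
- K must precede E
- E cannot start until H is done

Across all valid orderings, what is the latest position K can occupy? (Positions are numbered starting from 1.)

7

Following every chain forward from K, the operations that must come later are A, C, I, E — 4 of them.
So at least 4 operations follow K, putting K no later than position 7. That position is achievable by scheduling everything else first.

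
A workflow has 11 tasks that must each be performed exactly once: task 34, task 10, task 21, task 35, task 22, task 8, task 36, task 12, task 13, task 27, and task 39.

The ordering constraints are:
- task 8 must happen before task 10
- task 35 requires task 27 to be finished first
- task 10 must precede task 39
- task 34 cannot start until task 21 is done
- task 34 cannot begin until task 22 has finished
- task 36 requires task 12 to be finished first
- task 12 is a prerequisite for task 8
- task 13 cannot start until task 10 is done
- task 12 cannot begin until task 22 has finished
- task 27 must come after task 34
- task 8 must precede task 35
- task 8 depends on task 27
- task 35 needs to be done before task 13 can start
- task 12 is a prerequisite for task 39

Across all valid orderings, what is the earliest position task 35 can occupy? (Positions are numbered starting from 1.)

7

Working backwards through the constraints from task 35, its full set of required predecessors is task 34, task 21, task 22, task 8, task 12, task 27 — 6 of them.
So at minimum 6 tasks come before task 35, putting task 35 no earlier than position 7. That position is achievable by scheduling exactly those predecessors first.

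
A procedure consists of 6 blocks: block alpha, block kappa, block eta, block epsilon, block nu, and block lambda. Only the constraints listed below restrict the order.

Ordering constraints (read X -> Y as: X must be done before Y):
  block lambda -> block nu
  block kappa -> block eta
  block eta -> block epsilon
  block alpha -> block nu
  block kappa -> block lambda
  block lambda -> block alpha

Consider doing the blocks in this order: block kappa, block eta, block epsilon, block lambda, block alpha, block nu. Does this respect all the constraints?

Yes

Every stated constraint is respected: block kappa sits at position 1, ahead of block lambda at position 4, and each of the other listed pairs likewise has the predecessor earlier in the sequence.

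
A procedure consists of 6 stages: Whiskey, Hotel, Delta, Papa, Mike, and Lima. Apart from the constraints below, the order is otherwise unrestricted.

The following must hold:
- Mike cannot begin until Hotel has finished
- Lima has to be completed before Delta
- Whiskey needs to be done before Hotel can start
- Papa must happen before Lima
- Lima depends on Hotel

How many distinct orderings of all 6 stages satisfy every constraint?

2 stages have no prerequisites (Whiskey, Papa), so any of them could come first.
Counting all ways to extend the partial order to a total order gives 10.

10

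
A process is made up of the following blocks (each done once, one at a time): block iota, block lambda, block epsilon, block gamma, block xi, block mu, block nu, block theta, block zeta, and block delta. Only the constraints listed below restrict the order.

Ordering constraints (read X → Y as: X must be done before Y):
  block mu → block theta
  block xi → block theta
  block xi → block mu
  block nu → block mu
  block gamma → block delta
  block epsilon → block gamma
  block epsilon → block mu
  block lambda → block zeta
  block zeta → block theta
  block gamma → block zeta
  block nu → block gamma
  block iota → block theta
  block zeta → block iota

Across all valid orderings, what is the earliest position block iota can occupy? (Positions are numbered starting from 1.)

6

Every block that must precede block iota has to come before it. Tracing all chains that end at block iota, those blocks are: block lambda, block epsilon, block gamma, block nu, block zeta — 5 in total.
So at minimum 5 blocks come before block iota, putting block iota no earlier than position 6. That position is achievable by scheduling exactly those predecessors first.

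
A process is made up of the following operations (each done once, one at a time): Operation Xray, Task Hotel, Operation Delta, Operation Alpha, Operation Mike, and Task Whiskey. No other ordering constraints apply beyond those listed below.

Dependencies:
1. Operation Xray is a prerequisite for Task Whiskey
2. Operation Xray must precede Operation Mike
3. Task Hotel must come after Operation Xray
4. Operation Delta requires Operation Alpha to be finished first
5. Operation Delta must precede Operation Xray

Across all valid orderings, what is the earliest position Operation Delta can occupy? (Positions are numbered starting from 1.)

2

The only operation forced before Operation Delta (directly or transitively) is Operation Alpha.
With 1 mandatory predecessor, the earliest Operation Delta can sit is position 1+1 = 2, and placing just that one first achieves it.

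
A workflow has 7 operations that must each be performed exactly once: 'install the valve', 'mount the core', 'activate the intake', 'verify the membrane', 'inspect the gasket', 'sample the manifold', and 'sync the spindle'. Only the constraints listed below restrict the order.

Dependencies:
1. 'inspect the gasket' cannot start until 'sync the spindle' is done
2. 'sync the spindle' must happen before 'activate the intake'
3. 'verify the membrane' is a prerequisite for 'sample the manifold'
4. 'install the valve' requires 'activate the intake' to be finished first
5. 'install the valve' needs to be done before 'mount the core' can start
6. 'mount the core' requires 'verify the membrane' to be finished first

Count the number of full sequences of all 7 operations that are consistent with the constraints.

The operations with no prerequisites are 'verify the membrane', 'sync the spindle'; any of them can be placed first.
Enumerating by repeatedly choosing an available operation (one whose prerequisites are all placed) gives 78 distinct complete orderings.

78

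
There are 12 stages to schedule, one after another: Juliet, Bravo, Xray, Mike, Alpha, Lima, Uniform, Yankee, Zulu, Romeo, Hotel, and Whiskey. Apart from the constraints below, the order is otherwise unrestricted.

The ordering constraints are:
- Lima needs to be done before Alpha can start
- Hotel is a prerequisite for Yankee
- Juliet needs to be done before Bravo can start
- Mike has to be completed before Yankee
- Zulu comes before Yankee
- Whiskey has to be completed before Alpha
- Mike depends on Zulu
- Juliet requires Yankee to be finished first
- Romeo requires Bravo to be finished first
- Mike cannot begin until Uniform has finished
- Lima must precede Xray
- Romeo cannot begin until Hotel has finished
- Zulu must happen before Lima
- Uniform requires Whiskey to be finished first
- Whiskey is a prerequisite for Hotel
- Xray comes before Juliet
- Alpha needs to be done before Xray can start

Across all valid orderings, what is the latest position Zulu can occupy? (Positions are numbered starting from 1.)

4

The stages that are forced after Zulu, directly or by a chain of constraints, are Juliet, Bravo, Xray, Mike, Alpha, Lima, Yankee, Romeo. That's 8 stages.
With 8 mandatory successors out of 12 stages total, the latest slot for Zulu is 12−8 = 4, and it's reachable by doing all non-successors before Zulu.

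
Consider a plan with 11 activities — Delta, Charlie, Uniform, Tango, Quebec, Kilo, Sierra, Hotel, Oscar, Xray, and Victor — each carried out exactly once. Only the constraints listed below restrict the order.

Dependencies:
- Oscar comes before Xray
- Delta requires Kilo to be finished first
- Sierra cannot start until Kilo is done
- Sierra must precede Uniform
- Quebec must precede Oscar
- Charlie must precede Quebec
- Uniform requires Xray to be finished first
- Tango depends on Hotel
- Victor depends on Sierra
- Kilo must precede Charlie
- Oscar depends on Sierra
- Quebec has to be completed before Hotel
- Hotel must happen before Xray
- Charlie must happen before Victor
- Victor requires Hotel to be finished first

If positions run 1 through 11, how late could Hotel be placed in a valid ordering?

The activities that are forced after Hotel, directly or by a chain of constraints, are Uniform, Tango, Xray, Victor. That's 4 activities.
So at least 4 activities follow Hotel, putting Hotel no later than position 7. That position is achievable by scheduling everything else first.

7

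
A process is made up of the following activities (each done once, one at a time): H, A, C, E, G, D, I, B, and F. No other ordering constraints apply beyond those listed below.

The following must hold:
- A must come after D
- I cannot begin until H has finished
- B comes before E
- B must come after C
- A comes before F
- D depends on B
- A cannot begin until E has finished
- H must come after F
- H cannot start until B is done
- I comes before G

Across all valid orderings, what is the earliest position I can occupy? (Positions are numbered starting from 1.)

The activities that are forced before I, directly or transitively, are H, A, C, E, D, B, F. That's 7 activities.
With 7 mandatory predecessors, the earliest I can sit is position 7+1 = 8, and placing just those 7 first achieves it.

8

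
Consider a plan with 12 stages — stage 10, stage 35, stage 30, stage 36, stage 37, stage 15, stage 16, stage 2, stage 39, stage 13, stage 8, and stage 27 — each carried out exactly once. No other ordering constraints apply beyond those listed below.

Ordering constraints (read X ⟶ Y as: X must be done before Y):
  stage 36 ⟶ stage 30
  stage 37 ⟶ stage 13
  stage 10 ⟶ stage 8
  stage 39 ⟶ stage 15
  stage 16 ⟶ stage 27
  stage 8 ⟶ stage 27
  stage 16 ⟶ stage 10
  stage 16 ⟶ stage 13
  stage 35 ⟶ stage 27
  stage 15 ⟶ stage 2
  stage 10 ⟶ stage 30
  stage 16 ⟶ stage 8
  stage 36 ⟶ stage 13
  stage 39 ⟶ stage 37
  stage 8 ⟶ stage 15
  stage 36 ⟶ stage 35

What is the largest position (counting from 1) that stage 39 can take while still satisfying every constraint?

8

The stages that are forced after stage 39, directly or by a chain of constraints, are stage 37, stage 15, stage 2, stage 13. That's 4 stages.
So at least 4 stages follow stage 39, putting stage 39 no later than position 8. That position is achievable by scheduling everything else first.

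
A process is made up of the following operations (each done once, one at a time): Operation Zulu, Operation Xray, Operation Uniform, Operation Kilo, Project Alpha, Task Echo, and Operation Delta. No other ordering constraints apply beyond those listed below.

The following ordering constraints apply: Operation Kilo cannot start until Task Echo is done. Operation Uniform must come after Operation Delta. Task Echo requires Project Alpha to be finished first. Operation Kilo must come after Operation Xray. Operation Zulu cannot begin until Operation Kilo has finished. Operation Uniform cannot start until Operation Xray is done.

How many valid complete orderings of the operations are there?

The operations with no prerequisites are Operation Xray, Project Alpha, Operation Delta; any of them can be placed first.
Enumerating by repeatedly choosing an available operation (one whose prerequisites are all placed) gives 53 distinct complete orderings.

53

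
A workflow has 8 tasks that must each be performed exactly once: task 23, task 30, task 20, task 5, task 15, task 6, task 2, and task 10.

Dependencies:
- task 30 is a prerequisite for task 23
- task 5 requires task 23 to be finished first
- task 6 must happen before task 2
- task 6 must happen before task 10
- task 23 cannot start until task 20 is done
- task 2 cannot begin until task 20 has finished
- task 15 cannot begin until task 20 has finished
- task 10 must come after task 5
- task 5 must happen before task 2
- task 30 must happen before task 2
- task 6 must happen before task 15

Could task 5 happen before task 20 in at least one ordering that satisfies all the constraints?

There is a dependency chain task 20 → task 23 → task 5, so task 5 always comes after task 20.
So no valid ordering can have task 5 before task 20.

No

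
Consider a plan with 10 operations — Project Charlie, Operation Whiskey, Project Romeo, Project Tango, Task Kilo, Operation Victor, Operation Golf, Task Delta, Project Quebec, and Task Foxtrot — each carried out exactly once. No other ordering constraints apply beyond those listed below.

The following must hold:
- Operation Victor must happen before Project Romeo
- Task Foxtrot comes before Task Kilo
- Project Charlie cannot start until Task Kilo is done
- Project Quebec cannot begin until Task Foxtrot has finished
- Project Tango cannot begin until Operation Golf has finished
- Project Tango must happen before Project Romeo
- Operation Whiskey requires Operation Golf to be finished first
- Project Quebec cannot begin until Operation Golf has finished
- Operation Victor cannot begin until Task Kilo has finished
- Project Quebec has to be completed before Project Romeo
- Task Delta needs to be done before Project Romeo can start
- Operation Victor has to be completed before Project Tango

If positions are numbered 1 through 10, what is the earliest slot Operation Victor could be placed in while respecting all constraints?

3

Every operation that must precede Operation Victor has to come before it. Tracing all chains that end at Operation Victor, those operations are: Task Kilo, Task Foxtrot — 2 in total.
So at minimum 2 operations come before Operation Victor, putting Operation Victor no earlier than position 3. That position is achievable by scheduling exactly those predecessors first.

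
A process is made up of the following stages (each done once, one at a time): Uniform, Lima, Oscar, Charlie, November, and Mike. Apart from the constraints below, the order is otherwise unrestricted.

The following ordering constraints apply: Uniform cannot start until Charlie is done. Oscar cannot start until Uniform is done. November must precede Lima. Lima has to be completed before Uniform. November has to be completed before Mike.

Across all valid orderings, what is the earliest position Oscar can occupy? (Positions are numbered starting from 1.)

Every stage that must precede Oscar has to come before it. Tracing all chains that end at Oscar, those stages are: Uniform, Lima, Charlie, November — 4 in total.
With 4 mandatory predecessors, the earliest Oscar can sit is position 4+1 = 5, and placing just those 4 first achieves it.

5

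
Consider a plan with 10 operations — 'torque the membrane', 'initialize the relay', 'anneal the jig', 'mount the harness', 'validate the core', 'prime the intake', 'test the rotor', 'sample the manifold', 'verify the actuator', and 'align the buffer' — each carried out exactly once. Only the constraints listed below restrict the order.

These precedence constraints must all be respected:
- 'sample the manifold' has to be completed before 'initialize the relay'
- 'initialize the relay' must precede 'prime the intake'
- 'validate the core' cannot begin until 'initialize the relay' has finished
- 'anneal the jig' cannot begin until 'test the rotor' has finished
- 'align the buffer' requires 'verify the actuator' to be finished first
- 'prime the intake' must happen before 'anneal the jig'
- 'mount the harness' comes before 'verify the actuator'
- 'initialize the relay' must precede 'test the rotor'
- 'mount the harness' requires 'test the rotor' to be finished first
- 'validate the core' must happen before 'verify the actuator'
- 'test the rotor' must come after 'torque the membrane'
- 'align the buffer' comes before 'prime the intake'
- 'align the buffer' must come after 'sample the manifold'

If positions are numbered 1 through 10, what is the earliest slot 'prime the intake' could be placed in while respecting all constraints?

9

Working backwards through the constraints from 'prime the intake', its full set of required predecessors is 'torque the membrane', 'initialize the relay', 'mount the harness', 'validate the core', 'test the rotor', 'sample the manifold', 'verify the actuator', 'align the buffer' — 8 of them.
So at minimum 8 operations come before 'prime the intake', putting 'prime the intake' no earlier than position 9. That position is achievable by scheduling exactly those predecessors first.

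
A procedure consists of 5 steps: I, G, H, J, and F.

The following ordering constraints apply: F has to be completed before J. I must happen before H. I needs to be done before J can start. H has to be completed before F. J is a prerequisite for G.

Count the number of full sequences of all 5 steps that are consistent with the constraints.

1

I is the only step with nothing required before it, so every ordering starts there.
Every step is then forced in turn, so only 1 complete ordering is consistent with the constraints.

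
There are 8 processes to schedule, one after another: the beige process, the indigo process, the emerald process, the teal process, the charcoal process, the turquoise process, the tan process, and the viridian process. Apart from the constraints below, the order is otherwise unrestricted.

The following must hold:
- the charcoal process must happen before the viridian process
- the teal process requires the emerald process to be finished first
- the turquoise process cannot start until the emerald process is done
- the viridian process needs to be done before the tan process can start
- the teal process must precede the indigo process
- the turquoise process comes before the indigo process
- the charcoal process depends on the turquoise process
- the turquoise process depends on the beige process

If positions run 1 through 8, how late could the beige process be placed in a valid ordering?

The processes that are forced after the beige process, directly or by a chain of constraints, are the indigo process, the charcoal process, the turquoise process, the tan process, the viridian process. That's 5 processes.
So at least 5 processes follow the beige process, putting the beige process no later than position 3. That position is achievable by scheduling everything else first.

3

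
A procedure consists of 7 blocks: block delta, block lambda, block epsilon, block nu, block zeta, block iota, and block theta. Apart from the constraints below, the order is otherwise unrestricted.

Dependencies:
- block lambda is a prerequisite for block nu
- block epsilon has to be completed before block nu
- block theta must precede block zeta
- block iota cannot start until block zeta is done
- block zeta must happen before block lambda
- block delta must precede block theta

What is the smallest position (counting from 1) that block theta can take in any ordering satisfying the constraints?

2

Working backwards through the constraints from block theta, its only required predecessor is block delta.
With 1 mandatory predecessor, the earliest block theta can sit is position 1+1 = 2, and placing just that one first achieves it.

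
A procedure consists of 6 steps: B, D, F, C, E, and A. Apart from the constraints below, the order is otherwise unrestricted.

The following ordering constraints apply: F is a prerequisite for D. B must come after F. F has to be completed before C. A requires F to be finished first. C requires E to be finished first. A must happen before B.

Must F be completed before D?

Yes

Following the dependencies: F → D.
So F must precede D in any valid ordering.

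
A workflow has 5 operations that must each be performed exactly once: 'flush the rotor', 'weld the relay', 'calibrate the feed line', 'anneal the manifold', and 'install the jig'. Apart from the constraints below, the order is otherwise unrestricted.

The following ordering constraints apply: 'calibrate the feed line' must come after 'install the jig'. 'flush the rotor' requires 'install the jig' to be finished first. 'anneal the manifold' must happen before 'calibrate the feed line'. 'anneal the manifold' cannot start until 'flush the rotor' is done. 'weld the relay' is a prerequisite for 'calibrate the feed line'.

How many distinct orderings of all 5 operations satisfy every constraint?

4

2 operations have no prerequisites ('weld the relay', 'install the jig'), so any of them could come first.
Counting all ways to extend the partial order to a total order gives 4.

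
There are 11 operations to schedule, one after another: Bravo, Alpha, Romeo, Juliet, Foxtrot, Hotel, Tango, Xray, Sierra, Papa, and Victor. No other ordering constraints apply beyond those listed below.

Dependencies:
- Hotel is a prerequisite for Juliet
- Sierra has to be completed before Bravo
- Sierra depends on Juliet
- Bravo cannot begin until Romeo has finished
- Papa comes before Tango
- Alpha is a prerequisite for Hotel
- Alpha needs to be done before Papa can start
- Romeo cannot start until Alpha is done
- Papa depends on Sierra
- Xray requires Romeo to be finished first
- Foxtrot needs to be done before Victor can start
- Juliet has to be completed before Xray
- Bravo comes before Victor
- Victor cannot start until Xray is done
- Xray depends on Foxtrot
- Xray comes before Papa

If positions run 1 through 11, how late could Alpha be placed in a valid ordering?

2

Every operation that must follow Alpha has to come after it. Tracing all chains starting from Alpha, those operations are: Bravo, Romeo, Juliet, Hotel, Tango, Xray, Sierra, Papa, Victor — 9 in total.
With 9 mandatory successors out of 11 operations total, the latest slot for Alpha is 11−9 = 2, and it's reachable by doing all non-successors before Alpha.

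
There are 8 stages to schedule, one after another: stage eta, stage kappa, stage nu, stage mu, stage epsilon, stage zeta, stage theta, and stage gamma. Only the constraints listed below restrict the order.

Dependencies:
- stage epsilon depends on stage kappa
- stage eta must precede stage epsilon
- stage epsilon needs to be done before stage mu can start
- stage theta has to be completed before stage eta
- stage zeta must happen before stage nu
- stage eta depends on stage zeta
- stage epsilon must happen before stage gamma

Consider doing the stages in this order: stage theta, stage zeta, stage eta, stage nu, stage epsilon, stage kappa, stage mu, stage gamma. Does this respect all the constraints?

Here stage kappa comes after stage epsilon.
That contradicts the constraint that stage kappa must precede stage epsilon.

No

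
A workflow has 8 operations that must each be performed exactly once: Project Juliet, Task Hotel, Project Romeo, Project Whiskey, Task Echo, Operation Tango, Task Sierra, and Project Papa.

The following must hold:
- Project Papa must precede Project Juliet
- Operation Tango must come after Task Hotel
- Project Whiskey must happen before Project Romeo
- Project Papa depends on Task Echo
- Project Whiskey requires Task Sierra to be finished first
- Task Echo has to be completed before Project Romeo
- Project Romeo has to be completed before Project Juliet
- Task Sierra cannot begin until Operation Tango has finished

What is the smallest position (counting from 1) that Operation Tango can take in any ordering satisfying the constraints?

2

The only operation forced before Operation Tango (directly or transitively) is Task Hotel.
So at minimum 1 operation comes before Operation Tango, putting Operation Tango no earlier than position 2. That position is achievable by scheduling exactly that predecessor first.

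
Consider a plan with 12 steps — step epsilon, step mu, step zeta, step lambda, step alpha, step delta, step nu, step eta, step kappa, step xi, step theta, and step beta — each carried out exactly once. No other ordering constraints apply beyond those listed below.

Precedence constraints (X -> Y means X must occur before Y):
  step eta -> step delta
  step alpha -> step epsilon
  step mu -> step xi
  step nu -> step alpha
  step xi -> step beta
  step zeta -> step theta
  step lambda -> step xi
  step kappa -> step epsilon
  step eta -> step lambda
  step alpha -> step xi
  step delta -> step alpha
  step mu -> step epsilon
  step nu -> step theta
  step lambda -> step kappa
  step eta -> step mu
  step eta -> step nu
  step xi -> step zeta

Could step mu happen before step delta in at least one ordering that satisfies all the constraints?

Yes

Nothing in the constraints forces step delta before step mu — there is no chain from step delta to step mu.
That means at least one valid schedule has step mu before step delta.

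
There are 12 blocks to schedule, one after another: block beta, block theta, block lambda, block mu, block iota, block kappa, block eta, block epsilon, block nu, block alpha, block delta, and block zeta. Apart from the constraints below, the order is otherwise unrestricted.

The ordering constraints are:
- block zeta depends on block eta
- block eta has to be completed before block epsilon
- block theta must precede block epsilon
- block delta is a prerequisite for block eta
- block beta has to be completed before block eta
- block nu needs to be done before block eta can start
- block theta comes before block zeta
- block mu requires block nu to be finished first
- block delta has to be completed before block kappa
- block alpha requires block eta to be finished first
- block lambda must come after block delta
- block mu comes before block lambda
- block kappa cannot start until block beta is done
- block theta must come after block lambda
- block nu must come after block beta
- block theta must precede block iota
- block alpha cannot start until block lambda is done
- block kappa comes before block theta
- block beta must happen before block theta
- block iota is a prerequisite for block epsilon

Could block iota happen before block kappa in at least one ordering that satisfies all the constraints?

No

There is a dependency chain block kappa → block theta → block iota, so block iota always comes after block kappa.
Hence block iota can never be scheduled before block kappa.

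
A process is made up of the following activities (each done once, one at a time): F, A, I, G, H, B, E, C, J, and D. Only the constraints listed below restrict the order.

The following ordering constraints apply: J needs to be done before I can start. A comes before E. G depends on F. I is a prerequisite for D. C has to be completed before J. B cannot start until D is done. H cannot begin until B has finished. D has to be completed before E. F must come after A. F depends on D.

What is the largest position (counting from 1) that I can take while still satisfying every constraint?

4

Following every chain forward from I, the activities that must come later are F, G, H, B, E, D — 6 of them.
So at least 6 activities follow I, putting I no later than position 4. That position is achievable by scheduling everything else first.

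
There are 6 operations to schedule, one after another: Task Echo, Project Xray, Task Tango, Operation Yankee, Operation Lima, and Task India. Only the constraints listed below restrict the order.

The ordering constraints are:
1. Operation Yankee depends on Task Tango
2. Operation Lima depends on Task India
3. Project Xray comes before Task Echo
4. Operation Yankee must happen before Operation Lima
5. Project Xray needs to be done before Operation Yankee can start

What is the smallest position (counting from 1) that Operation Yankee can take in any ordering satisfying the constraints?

3

Working backwards through the constraints from Operation Yankee, its full set of required predecessors is Project Xray, Task Tango — 2 of them.
So at minimum 2 operations come before Operation Yankee, putting Operation Yankee no earlier than position 3. That position is achievable by scheduling exactly those predecessors first.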